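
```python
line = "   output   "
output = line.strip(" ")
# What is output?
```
Trace:
  line='   output   '
  line='   output   ', output='output'

Final answer: 'output'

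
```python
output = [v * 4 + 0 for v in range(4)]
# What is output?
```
Trace:
  v=0
  v=1
  v=2
  v=3
  output=[0, 4, 8, 12]

Final answer: [0, 4, 8, 12]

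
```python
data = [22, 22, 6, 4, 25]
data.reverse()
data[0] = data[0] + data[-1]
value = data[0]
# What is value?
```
Trace:
  data=[22, 22, 6, 4, 25]
  data=[25, 4, 6, 22, 22]
  data=[47, 4, 6, 22, 22]
  data=[47, 4, 6, 22, 22], value=47

Final answer: 47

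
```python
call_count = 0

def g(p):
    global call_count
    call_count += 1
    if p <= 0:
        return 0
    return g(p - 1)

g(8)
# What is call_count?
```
Call trace:
g(p=8)
  g(p=7)
    g(p=6)
      g(p=5)
        g(p=4)
          g(p=3)
            g(p=2)
              g(p=1)
                g(p=0)
                -> return 0
              -> return 0
            -> return 0
          -> return 0
        -> return 0
      -> return 0
    -> return 0
  -> return 0
-> return 0

call_count is incremented once per call. g is entered once for each p = 8, 7, 6, 5, 4, 3, 2, 1, 0 (the p <= 0 call returns without recursing), i.e. 8 + 1 calls.
call_count = 9

Final answer: 9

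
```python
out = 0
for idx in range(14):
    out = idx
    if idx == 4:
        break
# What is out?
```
Trace:
  out=0
  out=0, idx=0
  out=1, idx=1
  out=2, idx=2
  out=3, idx=3
  out=4, idx=4

Final answer: 4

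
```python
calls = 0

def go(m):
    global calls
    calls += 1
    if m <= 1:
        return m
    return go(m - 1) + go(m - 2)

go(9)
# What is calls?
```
Call trace (a repeated sub-call is expanded the first time; later identical calls just restate its return value):
go(m=9)
  go(m=8)
    go(m=7)
      go(m=6)
        go(m=5)
          go(m=4)
            go(m=3)
              go(m=2)
                go(m=1)
                -> return 1
                go(m=0)
                -> return 0
              -> return 1
              go(m=1)
              -> return 1
            -> return 2
            go(m=2) -> return 1  (same call as traced above)
          -> return 3
          go(m=3) -> return 2  (same call as traced above)
        -> return 5
        go(m=4) -> return 3  (same call as traced above)
      -> return 8
      go(m=5) -> return 5  (same call as traced above)
    -> return 13
    go(m=6) -> return 8  (same call as traced above)
  -> return 21
  go(m=7) -> return 13  (same call as traced above)
-> return 34

calls is incremented once per call, so count the calls in each subtree. Let C(m) = number of calls made by go(m).
C(0) = C(1) = 1 (base case, no recursion); C(m) = 1 + C(m - 1) + C(m - 2) otherwise.
C(2) = 1 + C(1) + C(0) = 1 + 1 + 1 = 3
C(3) = 1 + C(2) + C(1) = 1 + 3 + 1 = 5
C(4) = 1 + C(3) + C(2) = 1 + 5 + 3 = 9
C(5) = 1 + C(4) + C(3) = 1 + 9 + 5 = 15
C(6) = 1 + C(5) + C(4) = 1 + 15 + 9 = 25
C(7) = 1 + C(6) + C(5) = 1 + 25 + 15 = 41
C(8) = 1 + C(7) + C(6) = 1 + 41 + 25 = 67
C(9) = 1 + C(8) + C(7) = 1 + 67 + 41 = 109
calls = C(9) = 109

Final answer: 109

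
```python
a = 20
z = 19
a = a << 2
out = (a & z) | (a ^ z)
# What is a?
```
Trace:
  a=20
  a=20, z=19
  a=80, z=19
  a=80, z=19, out=83

Final answer: 80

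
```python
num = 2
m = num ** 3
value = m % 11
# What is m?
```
Trace:
  num=2
  num=2, m=8
  num=2, m=8, value=8

Final answer: 8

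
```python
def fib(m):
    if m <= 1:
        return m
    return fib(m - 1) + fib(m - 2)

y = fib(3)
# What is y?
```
Call trace:
fib(m=3)
  fib(m=2)
    fib(m=1)
    -> return 1
    fib(m=0)
    -> return 0
  -> return 1
  fib(m=1)
  -> return 1
-> return 2

Final answer: 2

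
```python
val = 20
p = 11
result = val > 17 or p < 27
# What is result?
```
Trace:
  val=20
  val=20, p=11
  val=20, p=11, result=True

Final answer: True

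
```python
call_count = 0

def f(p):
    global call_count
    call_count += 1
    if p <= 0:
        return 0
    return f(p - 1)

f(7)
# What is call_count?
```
Call trace:
f(p=7)
  f(p=6)
    f(p=5)
      f(p=4)
        f(p=3)
          f(p=2)
            f(p=1)
              f(p=0)
              -> return 0
            -> return 0
          -> return 0
        -> return 0
      -> return 0
    -> return 0
  -> return 0
-> return 0

call_count is incremented once per call. f is entered once for each p = 7, 6, 5, 4, 3, 2, 1, 0 (the p <= 0 call returns without recursing), i.e. 7 + 1 calls.
call_count = 8

Final answer: 8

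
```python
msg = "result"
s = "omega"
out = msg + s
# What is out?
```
Trace:
  msg='result'
  msg='result', s='omega'
  msg='result', s='omega', out='resultomega'

Final answer: 'resultomega'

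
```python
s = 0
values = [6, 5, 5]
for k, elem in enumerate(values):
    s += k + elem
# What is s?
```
Trace:
  s=0
  s=6, k=0, elem=6
  s=12, k=1, elem=5
  s=19, k=2, elem=5

Final answer: 19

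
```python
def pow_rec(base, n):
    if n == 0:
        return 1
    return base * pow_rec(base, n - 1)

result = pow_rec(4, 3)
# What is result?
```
Call trace:
pow_rec(base=4, n=3)
  pow_rec(base=4, n=2)
    pow_rec(base=4, n=1)
      pow_rec(base=4, n=0)
      -> return 1
    -> return 4
  -> return 16
-> return 64

Final answer: 64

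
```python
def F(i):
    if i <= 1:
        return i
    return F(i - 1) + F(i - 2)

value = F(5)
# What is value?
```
Call trace (a repeated sub-call is expanded the first time; later identical calls just restate its return value):
F(i=5)
  F(i=4)
    F(i=3)
      F(i=2)
        F(i=1)
        -> return 1
        F(i=0)
        -> return 0
      -> return 1
      F(i=1)
      -> return 1
    -> return 2
    F(i=2) -> return 1  (same call as traced above)
  -> return 3
  F(i=3) -> return 2  (same call as traced above)
-> return 5

Final answer: 5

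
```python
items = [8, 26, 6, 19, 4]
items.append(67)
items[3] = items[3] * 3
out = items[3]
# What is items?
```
Trace:
  items=[8, 26, 6, 19, 4]
  items=[8, 26, 6, 19, 4, 67]
  items=[8, 26, 6, 57, 4, 67]
  items=[8, 26, 6, 57, 4, 67], out=57

Final answer: [8, 26, 6, 57, 4, 67]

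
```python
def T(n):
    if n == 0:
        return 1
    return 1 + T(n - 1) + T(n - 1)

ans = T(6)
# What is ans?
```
Call trace (a repeated sub-call is expanded the first time; later identical calls just restate its return value):
T(n=6)
  T(n=5)
    T(n=4)
      T(n=3)
        T(n=2)
          T(n=1)
            T(n=0)
            -> return 1
            T(n=0)
            -> return 1
          -> return 3
          T(n=1) -> return 3  (same call as traced above)
        -> return 7
        T(n=2) -> return 7  (same call as traced above)
      -> return 15
      T(n=3) -> return 15  (same call as traced above)
    -> return 31
    T(n=4) -> return 31  (same call as traced above)
  -> return 63
  T(n=5) -> return 63  (same call as traced above)
-> return 127

Final answer: 127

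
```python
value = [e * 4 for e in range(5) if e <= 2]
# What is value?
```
Trace:
  e=0
  e=1
  e=2
  e=3
  e=4
  value=[0, 4, 8]

Final answer: [0, 4, 8]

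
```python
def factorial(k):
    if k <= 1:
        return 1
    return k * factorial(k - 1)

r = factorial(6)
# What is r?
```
Call trace:
factorial(k=6)
  factorial(k=5)
    factorial(k=4)
      factorial(k=3)
        factorial(k=2)
          factorial(k=1)
          -> return 1
        -> return 2
      -> return 6
    -> return 24
  -> return 120
-> return 720

Final answer: 720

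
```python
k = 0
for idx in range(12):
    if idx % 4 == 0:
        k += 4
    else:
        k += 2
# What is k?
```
Trace:
  k=0
  k=4, idx=0
  k=6, idx=1
  k=8, idx=2
  k=10, idx=3
  k=14, idx=4
  k=16, idx=5
  k=18, idx=6
  k=20, idx=7
  k=24, idx=8
  k=26, idx=9
  k=28, idx=10
  k=30, idx=11

Final answer: 30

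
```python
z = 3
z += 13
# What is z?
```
Trace:
  z=3
  z=16

Final answer: 16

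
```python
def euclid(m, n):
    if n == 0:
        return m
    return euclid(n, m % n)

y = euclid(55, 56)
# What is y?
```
Call trace:
euclid(m=55, n=56)
  euclid(m=56, n=55)
    euclid(m=55, n=1)
      euclid(m=1, n=0)
      -> return 1
    -> return 1
  -> return 1
-> return 1

Final answer: 1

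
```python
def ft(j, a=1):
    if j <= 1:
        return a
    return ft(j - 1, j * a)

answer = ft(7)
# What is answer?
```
Call trace:
ft(j=7, a=1)
  ft(j=6, a=7)
    ft(j=5, a=42)
      ft(j=4, a=210)
        ft(j=3, a=840)
          ft(j=2, a=2520)
            ft(j=1, a=5040)
            -> return 5040
          -> return 5040
        -> return 5040
      -> return 5040
    -> return 5040
  -> return 5040
-> return 5040

Final answer: 5040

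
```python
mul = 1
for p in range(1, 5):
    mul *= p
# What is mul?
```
Trace:
  mul=1
  mul=1, p=1
  mul=2, p=2
  mul=6, p=3
  mul=24, p=4

Final answer: 24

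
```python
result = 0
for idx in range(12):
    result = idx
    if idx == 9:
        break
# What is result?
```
Trace:
  result=0
  result=0, idx=0
  result=1, idx=1
  result=2, idx=2
  result=3, idx=3
  result=4, idx=4
  result=5, idx=5
  result=6, idx=6
  result=7, idx=7
  result=8, idx=8
  result=9, idx=9

Final answer: 9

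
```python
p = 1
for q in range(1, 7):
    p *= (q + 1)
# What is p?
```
Trace:
  p=1
  p=2, q=1
  p=6, q=2
  p=24, q=3
  p=120, q=4
  p=720, q=5
  p=5040, q=6

Final answer: 5040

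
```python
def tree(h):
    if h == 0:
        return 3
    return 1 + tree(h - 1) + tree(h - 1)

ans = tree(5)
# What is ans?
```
Call trace (a repeated sub-call is expanded the first time; later identical calls just restate its return value):
tree(h=5)
  tree(h=4)
    tree(h=3)
      tree(h=2)
        tree(h=1)
          tree(h=0)
          -> return 3
          tree(h=0)
          -> return 3
        -> return 7
        tree(h=1) -> return 7  (same call as traced above)
      -> return 15
      tree(h=2) -> return 15  (same call as traced above)
    -> return 31
    tree(h=3) -> return 31  (same call as traced above)
  -> return 63
  tree(h=4) -> return 63  (same call as traced above)
-> return 127

Final answer: 127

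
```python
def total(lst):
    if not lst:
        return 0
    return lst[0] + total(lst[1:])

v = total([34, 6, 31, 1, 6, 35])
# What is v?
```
Call trace:
total(lst=[34, 6, 31, 1, 6, 35])
  total(lst=[6, 31, 1, 6, 35])
    total(lst=[31, 1, 6, 35])
      total(lst=[1, 6, 35])
        total(lst=[6, 35])
          total(lst=[35])
            total(lst=[])
            -> return 0
          -> return 35
        -> return 41
      -> return 42
    -> return 73
  -> return 79
-> return 113

Final answer: 113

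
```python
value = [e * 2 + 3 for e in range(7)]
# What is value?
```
Trace:
  e=0
  e=1
  e=2
  e=3
  e=4
  e=5
  e=6
  value=[3, 5, 7, 9, 11, 13, 15]

Final answer: [3, 5, 7, 9, 11, 13, 15]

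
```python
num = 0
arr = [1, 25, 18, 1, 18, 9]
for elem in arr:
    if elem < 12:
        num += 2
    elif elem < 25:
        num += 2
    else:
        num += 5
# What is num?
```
Trace:
  num=0
  num=2, elem=1
  num=7, elem=25
  num=9, elem=18
  num=11, elem=1
  num=13, elem=18
  num=15, elem=9

Final answer: 15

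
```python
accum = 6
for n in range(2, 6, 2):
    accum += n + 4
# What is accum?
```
Trace:
  accum=6
  accum=12, n=2
  accum=20, n=4

Final answer: 20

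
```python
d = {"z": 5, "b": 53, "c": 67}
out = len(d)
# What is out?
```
Trace:
  d={'z': 5, 'b': 53, 'c': 67}
  d={'z': 5, 'b': 53, 'c': 67}, out=3

Final answer: 3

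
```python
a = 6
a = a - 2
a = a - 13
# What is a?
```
Trace:
  a=6
  a=4
  a=-9

Final answer: -9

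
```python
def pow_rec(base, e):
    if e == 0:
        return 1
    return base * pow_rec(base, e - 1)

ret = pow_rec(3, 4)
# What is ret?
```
Call trace:
pow_rec(base=3, e=4)
  pow_rec(base=3, e=3)
    pow_rec(base=3, e=2)
      pow_rec(base=3, e=1)
        pow_rec(base=3, e=0)
        -> return 1
      -> return 3
    -> return 9
  -> return 27
-> return 81

Final answer: 81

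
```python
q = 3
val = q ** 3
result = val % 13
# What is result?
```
Trace:
  q=3
  q=3, val=27
  q=3, val=27, result=1

Final answer: 1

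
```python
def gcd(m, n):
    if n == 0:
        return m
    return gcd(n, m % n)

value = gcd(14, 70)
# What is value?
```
Call trace:
gcd(m=14, n=70)
  gcd(m=70, n=14)
    gcd(m=14, n=0)
    -> return 14
  -> return 14
-> return 14

Final answer: 14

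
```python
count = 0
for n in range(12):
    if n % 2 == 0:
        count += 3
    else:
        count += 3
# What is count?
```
Trace:
  count=0
  count=3, n=0
  count=6, n=1
  count=9, n=2
  count=12, n=3
  count=15, n=4
  count=18, n=5
  count=21, n=6
  count=24, n=7
  count=27, n=8
  count=30, n=9
  count=33, n=10
  count=36, n=11

Final answer: 36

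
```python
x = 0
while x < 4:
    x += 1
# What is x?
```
Trace:
  x=0
  x=1
  x=2
  x=3
  x=4

Final answer: 4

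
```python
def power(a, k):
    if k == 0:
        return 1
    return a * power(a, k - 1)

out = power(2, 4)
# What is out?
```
Call trace:
power(a=2, k=4)
  power(a=2, k=3)
    power(a=2, k=2)
      power(a=2, k=1)
        power(a=2, k=0)
        -> return 1
      -> return 2
    -> return 4
  -> return 8
-> return 16

Final answer: 16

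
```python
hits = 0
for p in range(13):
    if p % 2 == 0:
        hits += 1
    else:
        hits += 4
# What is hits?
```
Trace:
  hits=0
  hits=1, p=0
  hits=5, p=1
  hits=6, p=2
  hits=10, p=3
  hits=11, p=4
  hits=15, p=5
  hits=16, p=6
  hits=20, p=7
  hits=21, p=8
  hits=25, p=9
  hits=26, p=10
  hits=30, p=11
  hits=31, p=12

Final answer: 31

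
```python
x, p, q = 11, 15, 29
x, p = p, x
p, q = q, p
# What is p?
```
Trace:
  x=11, p=15, q=29
  x=15, p=11, q=29
  x=15, p=29, q=11

Final answer: 29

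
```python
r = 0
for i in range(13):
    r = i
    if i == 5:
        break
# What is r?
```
Trace:
  r=0
  r=0, i=0
  r=1, i=1
  r=2, i=2
  r=3, i=3
  r=4, i=4
  r=5, i=5

Final answer: 5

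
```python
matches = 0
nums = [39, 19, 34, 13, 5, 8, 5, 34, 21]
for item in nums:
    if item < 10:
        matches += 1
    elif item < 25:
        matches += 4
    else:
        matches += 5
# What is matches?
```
Trace:
  matches=0
  matches=5, item=39
  matches=9, item=19
  matches=14, item=34
  matches=18, item=13
  matches=19, item=5
  matches=20, item=8
  matches=21, item=5
  matches=26, item=34
  matches=30, item=21

Final answer: 30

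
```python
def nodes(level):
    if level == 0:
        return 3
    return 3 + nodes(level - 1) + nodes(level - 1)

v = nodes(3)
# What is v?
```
Call trace (a repeated sub-call is expanded the first time; later identical calls just restate its return value):
nodes(level=3)
  nodes(level=2)
    nodes(level=1)
      nodes(level=0)
      -> return 3
      nodes(level=0)
      -> return 3
    -> return 9
    nodes(level=1) -> return 9  (same call as traced above)
  -> return 21
  nodes(level=2) -> return 21  (same call as traced above)
-> return 45

Final answer: 45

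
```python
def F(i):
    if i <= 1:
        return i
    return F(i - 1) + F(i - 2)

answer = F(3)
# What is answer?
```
Call trace:
F(i=3)
  F(i=2)
    F(i=1)
    -> return 1
    F(i=0)
    -> return 0
  -> return 1
  F(i=1)
  -> return 1
-> return 2

Final answer: 2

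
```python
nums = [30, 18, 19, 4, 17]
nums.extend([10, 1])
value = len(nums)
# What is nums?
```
Trace:
  nums=[30, 18, 19, 4, 17]
  nums=[30, 18, 19, 4, 17, 10, 1]
  nums=[30, 18, 19, 4, 17, 10, 1], value=7

Final answer: [30, 18, 19, 4, 17, 10, 1]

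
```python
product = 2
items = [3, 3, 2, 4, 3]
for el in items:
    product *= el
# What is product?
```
Trace:
  product=2
  product=6, el=3
  product=18, el=3
  product=36, el=2
  product=144, el=4
  product=432, el=3

Final answer: 432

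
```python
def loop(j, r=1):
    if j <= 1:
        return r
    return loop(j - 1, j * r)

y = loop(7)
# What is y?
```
Call trace:
loop(j=7, r=1)
  loop(j=6, r=7)
    loop(j=5, r=42)
      loop(j=4, r=210)
        loop(j=3, r=840)
          loop(j=2, r=2520)
            loop(j=1, r=5040)
            -> return 5040
          -> return 5040
        -> return 5040
      -> return 5040
    -> return 5040
  -> return 5040
-> return 5040

Final answer: 5040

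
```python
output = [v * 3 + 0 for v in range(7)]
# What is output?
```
Trace:
  v=0
  v=1
  v=2
  v=3
  v=4
  v=5
  v=6
  output=[0, 3, 6, 9, 12, 15, 18]

Final answer: [0, 3, 6, 9, 12, 15, 18]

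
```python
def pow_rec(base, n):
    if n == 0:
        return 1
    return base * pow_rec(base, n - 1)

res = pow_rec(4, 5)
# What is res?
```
Call trace:
pow_rec(base=4, n=5)
  pow_rec(base=4, n=4)
    pow_rec(base=4, n=3)
      pow_rec(base=4, n=2)
        pow_rec(base=4, n=1)
          pow_rec(base=4, n=0)
          -> return 1
        -> return 4
      -> return 16
    -> return 64
  -> return 256
-> return 1024

Final answer: 1024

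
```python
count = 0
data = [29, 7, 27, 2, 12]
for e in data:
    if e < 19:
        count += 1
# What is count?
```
Trace:
  count=0
  count=0, e=29
  count=1, e=7
  count=1, e=27
  count=2, e=2
  count=3, e=12

Final answer: 3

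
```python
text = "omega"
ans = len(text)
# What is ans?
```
Trace:
  text='omega'
  text='omega', ans=5

Final answer: 5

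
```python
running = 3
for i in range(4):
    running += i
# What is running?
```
Trace:
  running=3
  running=3, i=0
  running=4, i=1
  running=6, i=2
  running=9, i=3

Final answer: 9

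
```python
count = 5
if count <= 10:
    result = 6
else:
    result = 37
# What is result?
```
Trace:
  count=5
  count=5, result=6

Final answer: 6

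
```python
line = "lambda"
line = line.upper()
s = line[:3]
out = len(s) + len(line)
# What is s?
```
Trace:
  line='lambda'
  line='LAMBDA'
  line='LAMBDA', s='LAM'
  line='LAMBDA', s='LAM', out=9

Final answer: 'LAM'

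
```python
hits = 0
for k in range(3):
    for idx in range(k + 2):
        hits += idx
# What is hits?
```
Trace:
  hits=0
  hits=0, k=0, idx=0
  hits=1, k=0, idx=1
  hits=1, k=1, idx=0
  hits=2, k=1, idx=1
  hits=4, k=1, idx=2
  hits=4, k=2, idx=0
  hits=5, k=2, idx=1
  hits=7, k=2, idx=2
  hits=10, k=2, idx=3

Final answer: 10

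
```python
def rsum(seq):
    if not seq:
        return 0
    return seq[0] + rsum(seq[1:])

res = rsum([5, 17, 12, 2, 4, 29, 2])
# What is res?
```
Call trace:
rsum(seq=[5, 17, 12, 2, 4, 29, 2])
  rsum(seq=[17, 12, 2, 4, 29, 2])
    rsum(seq=[12, 2, 4, 29, 2])
      rsum(seq=[2, 4, 29, 2])
        rsum(seq=[4, 29, 2])
          rsum(seq=[29, 2])
            rsum(seq=[2])
              rsum(seq=[])
              -> return 0
            -> return 2
          -> return 31
        -> return 35
      -> return 37
    -> return 49
  -> return 66
-> return 71

Final answer: 71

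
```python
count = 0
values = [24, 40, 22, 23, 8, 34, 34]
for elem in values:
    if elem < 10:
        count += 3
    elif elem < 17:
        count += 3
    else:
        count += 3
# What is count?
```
Trace:
  count=0
  count=3, elem=24
  count=6, elem=40
  count=9, elem=22
  count=12, elem=23
  count=15, elem=8
  count=18, elem=34
  count=21, elem=34

Final answer: 21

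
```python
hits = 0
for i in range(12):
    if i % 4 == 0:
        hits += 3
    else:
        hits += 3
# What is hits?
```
Trace:
  hits=0
  hits=3, i=0
  hits=6, i=1
  hits=9, i=2
  hits=12, i=3
  hits=15, i=4
  hits=18, i=5
  hits=21, i=6
  hits=24, i=7
  hits=27, i=8
  hits=30, i=9
  hits=33, i=10
  hits=36, i=11

Final answer: 36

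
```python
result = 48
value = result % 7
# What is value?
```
Trace:
  result=48
  result=48, value=6

Final answer: 6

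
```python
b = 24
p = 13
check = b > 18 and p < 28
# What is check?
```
Trace:
  b=24
  b=24, p=13
  b=24, p=13, check=True

Final answer: True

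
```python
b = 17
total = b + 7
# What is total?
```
Trace:
  b=17
  b=17, total=24

Final answer: 24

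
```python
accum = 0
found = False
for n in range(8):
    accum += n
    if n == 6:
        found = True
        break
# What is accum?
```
Trace:
  accum=0
  accum=0, found=False
  accum=0, found=False, n=0
  accum=1, found=False, n=1
  accum=3, found=False, n=2
  accum=6, found=False, n=3
  accum=10, found=False, n=4
  accum=15, found=False, n=5
  accum=21, found=True, n=6

Final answer: 21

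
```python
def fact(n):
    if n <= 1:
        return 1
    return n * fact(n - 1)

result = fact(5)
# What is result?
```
Call trace:
fact(n=5)
  fact(n=4)
    fact(n=3)
      fact(n=2)
        fact(n=1)
        -> return 1
      -> return 2
    -> return 6
  -> return 24
-> return 120

Final answer: 120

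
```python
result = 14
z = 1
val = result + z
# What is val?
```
Trace:
  result=14
  result=14, z=1
  result=14, z=1, val=15

Final answer: 15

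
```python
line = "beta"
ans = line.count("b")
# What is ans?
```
Trace:
  line='beta'
  line='beta', ans=1

Final answer: 1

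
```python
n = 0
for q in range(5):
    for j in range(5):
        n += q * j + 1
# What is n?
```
Trace:
  n=0
  n=1, q=0, j=0
  n=2, q=0, j=1
  n=3, q=0, j=2
  n=4, q=0, j=3
  n=5, q=0, j=4
  n=6, q=1, j=0
  n=8, q=1, j=1
  n=11, q=1, j=2
  n=15, q=1, j=3
  n=20, q=1, j=4
  n=21, q=2, j=0
  n=24, q=2, j=1
  n=29, q=2, j=2
  n=36, q=2, j=3
  n=45, q=2, j=4
  n=46, q=3, j=0
  n=50, q=3, j=1
  n=57, q=3, j=2
  n=67, q=3, j=3
  n=80, q=3, j=4
  n=81, q=4, j=0
  n=86, q=4, j=1
  n=95, q=4, j=2
  n=108, q=4, j=3
  n=125, q=4, j=4

Final answer: 125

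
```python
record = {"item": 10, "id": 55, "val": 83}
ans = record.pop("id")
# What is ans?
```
Trace:
  record={'item': 10, 'id': 55, 'val': 83}
  record={'item': 10, 'val': 83}, ans=55

Final answer: 55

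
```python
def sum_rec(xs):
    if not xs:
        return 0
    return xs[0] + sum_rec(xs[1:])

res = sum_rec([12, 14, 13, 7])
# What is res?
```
Call trace:
sum_rec(xs=[12, 14, 13, 7])
  sum_rec(xs=[14, 13, 7])
    sum_rec(xs=[13, 7])
      sum_rec(xs=[7])
        sum_rec(xs=[])
        -> return 0
      -> return 7
    -> return 20
  -> return 34
-> return 46

Final answer: 46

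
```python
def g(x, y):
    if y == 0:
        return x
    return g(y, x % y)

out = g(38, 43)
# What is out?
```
Call trace:
g(x=38, y=43)
  g(x=43, y=38)
    g(x=38, y=5)
      g(x=5, y=3)
        g(x=3, y=2)
          g(x=2, y=1)
            g(x=1, y=0)
            -> return 1
          -> return 1
        -> return 1
      -> return 1
    -> return 1
  -> return 1
-> return 1

Final answer: 1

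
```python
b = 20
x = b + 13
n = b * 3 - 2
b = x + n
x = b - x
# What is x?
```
Trace:
  b=20
  b=20, x=33
  b=20, x=33, n=58
  b=91, x=33, n=58
  b=91, x=58, n=58

Final answer: 58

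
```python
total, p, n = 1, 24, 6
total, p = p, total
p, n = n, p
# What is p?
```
Trace:
  total=1, p=24, n=6
  total=24, p=1, n=6
  total=24, p=6, n=1

Final answer: 6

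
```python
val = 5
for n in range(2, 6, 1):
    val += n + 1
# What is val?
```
Trace:
  val=5
  val=8, n=2
  val=12, n=3
  val=17, n=4
  val=23, n=5

Final answer: 23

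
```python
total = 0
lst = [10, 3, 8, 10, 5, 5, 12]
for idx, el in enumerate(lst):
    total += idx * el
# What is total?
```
Trace:
  total=0
  total=0, idx=0, el=10
  total=3, idx=1, el=3
  total=19, idx=2, el=8
  total=49, idx=3, el=10
  total=69, idx=4, el=5
  total=94, idx=5, el=5
  total=166, idx=6, el=12

Final answer: 166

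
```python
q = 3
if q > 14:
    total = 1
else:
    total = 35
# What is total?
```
Trace:
  q=3
  q=3, total=35

Final answer: 35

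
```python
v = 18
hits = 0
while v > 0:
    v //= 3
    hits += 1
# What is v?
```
Trace:
  v=18
  v=18, hits=0
  v=6, hits=1
  v=2, hits=2
  v=0, hits=3

Final answer: 0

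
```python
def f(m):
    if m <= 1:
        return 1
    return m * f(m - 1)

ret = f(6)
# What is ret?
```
Call trace:
f(m=6)
  f(m=5)
    f(m=4)
      f(m=3)
        f(m=2)
          f(m=1)
          -> return 1
        -> return 2
      -> return 6
    -> return 24
  -> return 120
-> return 720

Final answer: 720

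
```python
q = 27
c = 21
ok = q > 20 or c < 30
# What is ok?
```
Trace:
  q=27
  q=27, c=21
  q=27, c=21, ok=True

Final answer: True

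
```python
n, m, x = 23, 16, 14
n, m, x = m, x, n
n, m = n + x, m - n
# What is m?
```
Trace:
  n=23, m=16, x=14
  n=16, m=14, x=23
  n=39, m=-2, x=23

Final answer: -2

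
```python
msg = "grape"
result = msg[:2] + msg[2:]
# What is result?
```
Trace:
  msg='grape'
  msg='grape', result='grape'

Final answer: 'grape'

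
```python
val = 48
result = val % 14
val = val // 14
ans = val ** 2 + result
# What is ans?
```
Trace:
  val=48
  val=48, result=6
  val=3, result=6
  val=3, result=6, ans=15

Final answer: 15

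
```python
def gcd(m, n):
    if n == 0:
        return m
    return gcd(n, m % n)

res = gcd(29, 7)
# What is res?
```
Call trace:
gcd(m=29, n=7)
  gcd(m=7, n=1)
    gcd(m=1, n=0)
    -> return 1
  -> return 1
-> return 1

Final answer: 1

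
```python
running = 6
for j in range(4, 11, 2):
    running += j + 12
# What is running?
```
Trace:
  running=6
  running=22, j=4
  running=40, j=6
  running=60, j=8
  running=82, j=10

Final answer: 82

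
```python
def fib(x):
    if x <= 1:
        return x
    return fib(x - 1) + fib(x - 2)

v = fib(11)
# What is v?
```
Call trace (a repeated sub-call is expanded the first time; later identical calls just restate its return value):
fib(x=11)
  fib(x=10)
    fib(x=9)
      fib(x=8)
        fib(x=7)
          fib(x=6)
            fib(x=5)
              fib(x=4)
                fib(x=3)
                  fib(x=2)
                    fib(x=1)
                    -> return 1
                    fib(x=0)
                    -> return 0
                  -> return 1
                  fib(x=1)
                  -> return 1
                -> return 2
                fib(x=2) -> return 1  (same call as traced above)
              -> return 3
              fib(x=3) -> return 2  (same call as traced above)
            -> return 5
            fib(x=4) -> return 3  (same call as traced above)
          -> return 8
          fib(x=5) -> return 5  (same call as traced above)
        -> return 13
        fib(x=6) -> return 8  (same call as traced above)
      -> return 21
      fib(x=7) -> return 13  (same call as traced above)
    -> return 34
    fib(x=8) -> return 21  (same call as traced above)
  -> return 55
  fib(x=9) -> return 34  (same call as traced above)
-> return 89

Final answer: 89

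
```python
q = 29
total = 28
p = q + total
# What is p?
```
Trace:
  q=29
  q=29, total=28
  q=29, total=28, p=57

Final answer: 57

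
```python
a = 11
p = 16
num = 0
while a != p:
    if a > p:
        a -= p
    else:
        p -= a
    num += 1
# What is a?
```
Trace:
  a=11
  a=11, p=16
  a=11, p=16, num=0
  a=11, p=5, num=1
  a=6, p=5, num=2
  a=1, p=5, num=3
  a=1, p=4, num=4
  a=1, p=3, num=5
  a=1, p=2, num=6
  a=1, p=1, num=7

Final answer: 1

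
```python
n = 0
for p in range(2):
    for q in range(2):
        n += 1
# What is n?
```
Trace:
  n=0
  n=1, p=0, q=0
  n=2, p=0, q=1
  n=3, p=1, q=0
  n=4, p=1, q=1

Final answer: 4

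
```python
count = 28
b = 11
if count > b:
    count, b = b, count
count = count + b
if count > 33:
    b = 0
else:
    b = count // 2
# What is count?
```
Trace:
  count=28
  count=28, b=11
  count=11, b=28
  count=39, b=28
  count=39, b=0

Final answer: 39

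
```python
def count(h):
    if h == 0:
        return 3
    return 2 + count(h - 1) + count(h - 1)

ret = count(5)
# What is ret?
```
Call trace (a repeated sub-call is expanded the first time; later identical calls just restate its return value):
count(h=5)
  count(h=4)
    count(h=3)
      count(h=2)
        count(h=1)
          count(h=0)
          -> return 3
          count(h=0)
          -> return 3
        -> return 8
        count(h=1) -> return 8  (same call as traced above)
      -> return 18
      count(h=2) -> return 18  (same call as traced above)
    -> return 38
    count(h=3) -> return 38  (same call as traced above)
  -> return 78
  count(h=4) -> return 78  (same call as traced above)
-> return 158

Final answer: 158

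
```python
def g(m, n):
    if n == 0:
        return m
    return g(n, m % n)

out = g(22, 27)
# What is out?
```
Call trace:
g(m=22, n=27)
  g(m=27, n=22)
    g(m=22, n=5)
      g(m=5, n=2)
        g(m=2, n=1)
          g(m=1, n=0)
          -> return 1
        -> return 1
      -> return 1
    -> return 1
  -> return 1
-> return 1

Final answer: 1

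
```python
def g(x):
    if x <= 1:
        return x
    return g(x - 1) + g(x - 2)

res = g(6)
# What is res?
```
Call trace (a repeated sub-call is expanded the first time; later identical calls just restate its return value):
g(x=6)
  g(x=5)
    g(x=4)
      g(x=3)
        g(x=2)
          g(x=1)
          -> return 1
          g(x=0)
          -> return 0
        -> return 1
        g(x=1)
        -> return 1
      -> return 2
      g(x=2) -> return 1  (same call as traced above)
    -> return 3
    g(x=3) -> return 2  (same call as traced above)
  -> return 5
  g(x=4) -> return 3  (same call as traced above)
-> return 8

Final answer: 8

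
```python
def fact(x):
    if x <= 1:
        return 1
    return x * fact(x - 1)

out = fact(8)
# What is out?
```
Call trace:
fact(x=8)
  fact(x=7)
    fact(x=6)
      fact(x=5)
        fact(x=4)
          fact(x=3)
            fact(x=2)
              fact(x=1)
              -> return 1
            -> return 2
          -> return 6
        -> return 24
      -> return 120
    -> return 720
  -> return 5040
-> return 40320

Final answer: 40320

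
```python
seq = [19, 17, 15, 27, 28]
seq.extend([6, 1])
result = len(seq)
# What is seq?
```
Trace:
  seq=[19, 17, 15, 27, 28]
  seq=[19, 17, 15, 27, 28, 6, 1]
  seq=[19, 17, 15, 27, 28, 6, 1], result=7

Final answer: [19, 17, 15, 27, 28, 6, 1]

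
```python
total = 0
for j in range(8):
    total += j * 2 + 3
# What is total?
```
Trace:
  total=0
  total=3, j=0
  total=8, j=1
  total=15, j=2
  total=24, j=3
  total=35, j=4
  total=48, j=5
  total=63, j=6
  total=80, j=7

Final answer: 80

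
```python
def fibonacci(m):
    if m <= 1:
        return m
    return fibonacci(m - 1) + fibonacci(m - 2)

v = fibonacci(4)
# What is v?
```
Call trace (a repeated sub-call is expanded the first time; later identical calls just restate its return value):
fibonacci(m=4)
  fibonacci(m=3)
    fibonacci(m=2)
      fibonacci(m=1)
      -> return 1
      fibonacci(m=0)
      -> return 0
    -> return 1
    fibonacci(m=1)
    -> return 1
  -> return 2
  fibonacci(m=2) -> return 1  (same call as traced above)
-> return 3

Final answer: 3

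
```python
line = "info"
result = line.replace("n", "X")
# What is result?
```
Trace:
  line='info'
  line='info', result='iXfo'

Final answer: 'iXfo'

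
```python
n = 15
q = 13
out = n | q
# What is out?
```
Trace:
  n=15
  n=15, q=13
  n=15, q=13, out=15

Final answer: 15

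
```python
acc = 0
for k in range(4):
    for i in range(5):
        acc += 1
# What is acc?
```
Trace:
  acc=0
  acc=1, k=0, i=0
  acc=2, k=0, i=1
  acc=3, k=0, i=2
  acc=4, k=0, i=3
  acc=5, k=0, i=4
  acc=6, k=1, i=0
  acc=7, k=1, i=1
  acc=8, k=1, i=2
  acc=9, k=1, i=3
  acc=10, k=1, i=4
  acc=11, k=2, i=0
  acc=12, k=2, i=1
  acc=13, k=2, i=2
  acc=14, k=2, i=3
  acc=15, k=2, i=4
  acc=16, k=3, i=0
  acc=17, k=3, i=1
  acc=18, k=3, i=2
  acc=19, k=3, i=3
  acc=20, k=3, i=4

Final answer: 20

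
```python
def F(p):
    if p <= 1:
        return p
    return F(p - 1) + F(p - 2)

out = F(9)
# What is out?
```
Call trace (a repeated sub-call is expanded the first time; later identical calls just restate its return value):
F(p=9)
  F(p=8)
    F(p=7)
      F(p=6)
        F(p=5)
          F(p=4)
            F(p=3)
              F(p=2)
                F(p=1)
                -> return 1
                F(p=0)
                -> return 0
              -> return 1
              F(p=1)
              -> return 1
            -> return 2
            F(p=2) -> return 1  (same call as traced above)
          -> return 3
          F(p=3) -> return 2  (same call as traced above)
        -> return 5
        F(p=4) -> return 3  (same call as traced above)
      -> return 8
      F(p=5) -> return 5  (same call as traced above)
    -> return 13
    F(p=6) -> return 8  (same call as traced above)
  -> return 21
  F(p=7) -> return 13  (same call as traced above)
-> return 34

Final answer: 34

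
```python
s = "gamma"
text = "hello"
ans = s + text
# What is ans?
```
Trace:
  s='gamma'
  s='gamma', text='hello'
  s='gamma', text='hello', ans='gammahello'

Final answer: 'gammahello'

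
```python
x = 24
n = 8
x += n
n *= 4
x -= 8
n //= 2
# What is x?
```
Trace:
  x=24
  x=24, n=8
  x=32, n=8
  x=32, n=32
  x=24, n=32
  x=24, n=16

Final answer: 24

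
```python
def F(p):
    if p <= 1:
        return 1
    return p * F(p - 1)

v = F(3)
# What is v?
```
Call trace:
F(p=3)
  F(p=2)
    F(p=1)
    -> return 1
  -> return 2
-> return 6

Final answer: 6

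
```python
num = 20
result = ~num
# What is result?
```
Trace:
  num=20
  num=20, result=-21

Final answer: -21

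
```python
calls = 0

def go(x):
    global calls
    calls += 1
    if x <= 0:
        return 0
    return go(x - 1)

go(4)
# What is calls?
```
Call trace:
go(x=4)
  go(x=3)
    go(x=2)
      go(x=1)
        go(x=0)
        -> return 0
      -> return 0
    -> return 0
  -> return 0
-> return 0

calls is incremented once per call. go is entered once for each x = 4, 3, 2, 1, 0 (the x <= 0 call returns without recursing), i.e. 4 + 1 calls.
calls = 5

Final answer: 5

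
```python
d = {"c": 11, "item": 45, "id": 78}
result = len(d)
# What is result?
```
Trace:
  d={'c': 11, 'item': 45, 'id': 78}
  d={'c': 11, 'item': 45, 'id': 78}, result=3

Final answer: 3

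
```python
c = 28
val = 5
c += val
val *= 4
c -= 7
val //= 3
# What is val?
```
Trace:
  c=28
  c=28, val=5
  c=33, val=5
  c=33, val=20
  c=26, val=20
  c=26, val=6

Final answer: 6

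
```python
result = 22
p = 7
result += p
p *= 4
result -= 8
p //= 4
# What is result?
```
Trace:
  result=22
  result=22, p=7
  result=29, p=7
  result=29, p=28
  result=21, p=28
  result=21, p=7

Final answer: 21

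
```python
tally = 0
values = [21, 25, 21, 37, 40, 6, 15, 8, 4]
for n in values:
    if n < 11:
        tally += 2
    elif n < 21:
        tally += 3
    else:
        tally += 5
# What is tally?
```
Trace:
  tally=0
  tally=5, n=21
  tally=10, n=25
  tally=15, n=21
  tally=20, n=37
  tally=25, n=40
  tally=27, n=6
  tally=30, n=15
  tally=32, n=8
  tally=34, n=4

Final answer: 34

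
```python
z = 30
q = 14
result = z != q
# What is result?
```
Trace:
  z=30
  z=30, q=14
  z=30, q=14, result=True

Final answer: True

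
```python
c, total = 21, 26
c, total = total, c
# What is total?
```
Trace:
  c=21, total=26
  c=26, total=21

Final answer: 21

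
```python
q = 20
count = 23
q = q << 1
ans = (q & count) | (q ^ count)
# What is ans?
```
Trace:
  q=20
  q=20, count=23
  q=40, count=23
  q=40, count=23, ans=63

Final answer: 63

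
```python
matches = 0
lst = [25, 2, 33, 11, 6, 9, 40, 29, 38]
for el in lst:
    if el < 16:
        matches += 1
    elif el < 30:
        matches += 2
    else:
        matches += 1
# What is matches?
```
Trace:
  matches=0
  matches=2, el=25
  matches=3, el=2
  matches=4, el=33
  matches=5, el=11
  matches=6, el=6
  matches=7, el=9
  matches=8, el=40
  matches=10, el=29
  matches=11, el=38

Final answer: 11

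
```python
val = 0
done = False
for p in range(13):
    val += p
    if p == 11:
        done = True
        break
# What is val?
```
Trace:
  val=0
  val=0, done=False
  val=0, done=False, p=0
  val=1, done=False, p=1
  val=3, done=False, p=2
  val=6, done=False, p=3
  val=10, done=False, p=4
  val=15, done=False, p=5
  val=21, done=False, p=6
  val=28, done=False, p=7
  val=36, done=False, p=8
  val=45, done=False, p=9
  val=55, done=False, p=10
  val=66, done=True, p=11

Final answer: 66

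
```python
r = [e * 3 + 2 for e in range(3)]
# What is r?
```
Trace:
  e=0
  e=1
  e=2
  r=[2, 5, 8]

Final answer: [2, 5, 8]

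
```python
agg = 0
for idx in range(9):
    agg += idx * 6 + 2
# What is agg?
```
Trace:
  agg=0
  agg=2, idx=0
  agg=10, idx=1
  agg=24, idx=2
  agg=44, idx=3
  agg=70, idx=4
  agg=102, idx=5
  agg=140, idx=6
  agg=184, idx=7
  agg=234, idx=8

Final answer: 234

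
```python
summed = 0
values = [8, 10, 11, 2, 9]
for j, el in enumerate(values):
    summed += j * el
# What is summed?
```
Trace:
  summed=0
  summed=0, j=0, el=8
  summed=10, j=1, el=10
  summed=32, j=2, el=11
  summed=38, j=3, el=2
  summed=74, j=4, el=9

Final answer: 74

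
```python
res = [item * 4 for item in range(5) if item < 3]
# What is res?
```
Trace:
  item=0
  item=1
  item=2
  item=3
  item=4
  res=[0, 4, 8]

Final answer: [0, 4, 8]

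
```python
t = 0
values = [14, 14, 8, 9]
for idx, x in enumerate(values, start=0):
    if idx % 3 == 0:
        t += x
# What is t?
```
Trace:
  t=0
  t=14, idx=0, x=14
  t=14, idx=1, x=14
  t=14, idx=2, x=8
  t=23, idx=3, x=9

Final answer: 23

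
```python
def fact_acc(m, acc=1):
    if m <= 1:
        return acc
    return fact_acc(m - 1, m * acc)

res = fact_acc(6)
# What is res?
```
Call trace:
fact_acc(m=6, acc=1)
  fact_acc(m=5, acc=6)
    fact_acc(m=4, acc=30)
      fact_acc(m=3, acc=120)
        fact_acc(m=2, acc=360)
          fact_acc(m=1, acc=720)
          -> return 720
        -> return 720
      -> return 720
    -> return 720
  -> return 720
-> return 720

Final answer: 720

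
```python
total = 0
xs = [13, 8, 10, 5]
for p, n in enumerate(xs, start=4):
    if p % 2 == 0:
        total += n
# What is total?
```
Trace:
  total=0
  total=13, p=4, n=13
  total=13, p=5, n=8
  total=23, p=6, n=10
  total=23, p=7, n=5

Final answer: 23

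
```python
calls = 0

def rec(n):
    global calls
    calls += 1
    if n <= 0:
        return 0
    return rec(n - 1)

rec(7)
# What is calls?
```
Call trace:
rec(n=7)
  rec(n=6)
    rec(n=5)
      rec(n=4)
        rec(n=3)
          rec(n=2)
            rec(n=1)
              rec(n=0)
              -> return 0
            -> return 0
          -> return 0
        -> return 0
      -> return 0
    -> return 0
  -> return 0
-> return 0

calls is incremented once per call. rec is entered once for each n = 7, 6, 5, 4, 3, 2, 1, 0 (the n <= 0 call returns without recursing), i.e. 7 + 1 calls.
calls = 8

Final answer: 8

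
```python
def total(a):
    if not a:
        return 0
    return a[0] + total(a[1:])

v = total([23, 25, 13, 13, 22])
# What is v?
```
Call trace:
total(a=[23, 25, 13, 13, 22])
  total(a=[25, 13, 13, 22])
    total(a=[13, 13, 22])
      total(a=[13, 22])
        total(a=[22])
          total(a=[])
          -> return 0
        -> return 22
      -> return 35
    -> return 48
  -> return 73
-> return 96

Final answer: 96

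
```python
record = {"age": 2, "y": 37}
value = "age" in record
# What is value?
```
Trace:
  record={'age': 2, 'y': 37}
  record={'age': 2, 'y': 37}, value=True

Final answer: True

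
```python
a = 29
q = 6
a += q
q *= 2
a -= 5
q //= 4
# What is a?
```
Trace:
  a=29
  a=29, q=6
  a=35, q=6
  a=35, q=12
  a=30, q=12
  a=30, q=3

Final answer: 30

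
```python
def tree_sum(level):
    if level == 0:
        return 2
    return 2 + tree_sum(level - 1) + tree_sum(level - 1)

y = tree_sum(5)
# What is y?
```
Call trace (a repeated sub-call is expanded the first time; later identical calls just restate its return value):
tree_sum(level=5)
  tree_sum(level=4)
    tree_sum(level=3)
      tree_sum(level=2)
        tree_sum(level=1)
          tree_sum(level=0)
          -> return 2
          tree_sum(level=0)
          -> return 2
        -> return 6
        tree_sum(level=1) -> return 6  (same call as traced above)
      -> return 14
      tree_sum(level=2) -> return 14  (same call as traced above)
    -> return 30
    tree_sum(level=3) -> return 30  (same call as traced above)
  -> return 62
  tree_sum(level=4) -> return 62  (same call as traced above)
-> return 126

Final answer: 126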